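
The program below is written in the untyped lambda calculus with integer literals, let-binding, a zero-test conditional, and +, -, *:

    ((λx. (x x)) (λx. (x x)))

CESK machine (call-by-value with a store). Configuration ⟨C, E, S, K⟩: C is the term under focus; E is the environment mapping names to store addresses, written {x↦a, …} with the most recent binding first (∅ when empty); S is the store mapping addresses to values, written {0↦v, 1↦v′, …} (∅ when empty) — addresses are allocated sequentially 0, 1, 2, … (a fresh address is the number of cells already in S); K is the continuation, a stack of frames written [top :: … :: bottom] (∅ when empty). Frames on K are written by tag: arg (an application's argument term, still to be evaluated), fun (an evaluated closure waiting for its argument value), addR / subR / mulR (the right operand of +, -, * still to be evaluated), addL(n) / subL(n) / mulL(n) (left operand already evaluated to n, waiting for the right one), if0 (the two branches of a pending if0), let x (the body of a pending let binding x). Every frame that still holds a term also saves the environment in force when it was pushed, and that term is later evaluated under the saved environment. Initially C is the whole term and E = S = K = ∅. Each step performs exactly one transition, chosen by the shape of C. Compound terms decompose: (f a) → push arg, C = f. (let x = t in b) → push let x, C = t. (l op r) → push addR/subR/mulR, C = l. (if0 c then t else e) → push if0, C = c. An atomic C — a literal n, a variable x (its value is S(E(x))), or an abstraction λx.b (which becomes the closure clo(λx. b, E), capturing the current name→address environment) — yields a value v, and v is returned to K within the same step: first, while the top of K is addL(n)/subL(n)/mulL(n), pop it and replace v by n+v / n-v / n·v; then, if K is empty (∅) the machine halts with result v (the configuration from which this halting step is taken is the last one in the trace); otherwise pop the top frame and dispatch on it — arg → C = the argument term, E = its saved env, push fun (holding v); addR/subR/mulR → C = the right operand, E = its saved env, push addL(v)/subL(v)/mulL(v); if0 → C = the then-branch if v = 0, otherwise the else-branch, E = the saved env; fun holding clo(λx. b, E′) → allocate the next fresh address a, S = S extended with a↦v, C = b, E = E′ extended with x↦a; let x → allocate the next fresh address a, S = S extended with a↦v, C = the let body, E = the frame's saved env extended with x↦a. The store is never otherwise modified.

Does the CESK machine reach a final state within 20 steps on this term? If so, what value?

0. <C=((λx. (x x)) (λx. (x x))), E=∅, S=∅, K=∅>
1. <C=(λx. (x x)), E=∅, S=∅, K=[arg]>
2. <C=(λx. (x x)), E=∅, S=∅, K=[fun]>
3. <C=(x x), E={x↦0}, S={0↦clo(λx. (x x), ∅)}, K=∅>
4. <C=x, E={x↦0}, S={0↦clo(λx. (x x), ∅)}, K=[arg]>
5. <C=x, E={x↦0}, S={0↦clo(λx. (x x), ∅)}, K=[fun]>
6. <C=(x x), E={x↦1}, S={0↦clo(λx. (x x), ∅), 1↦clo(λx. (x x), ∅)}, K=∅>
7. <C=x, E={x↦1}, S={0↦clo(λx. (x x), ∅), 1↦clo(λx. (x x), ∅)}, K=[arg]>
8. <C=x, E={x↦1}, S={0↦clo(λx. (x x), ∅), 1↦clo(λx. (x x), ∅)}, K=[fun]>
9. <C=(x x), E={x↦2}, S={0↦clo(λx. (x x), ∅), 1↦clo(λx. (x x), ∅), 2↦clo(λx. (x x), ∅)}, K=∅>
10. <C=x, E={x↦2}, S={0↦clo(λx. (x x), ∅), 1↦clo(λx. (x x), ∅), 2↦clo(λx. (x x), ∅)}, K=[arg]>
11. <C=x, E={x↦2}, S={0↦clo(λx. (x x), ∅), 1↦clo(λx. (x x), ∅), 2↦clo(λx. (x x), ∅)}, K=[fun]>
12. <C=(x x), E={x↦3}, S={0↦clo(λx. (x x), ∅), 1↦clo(λx. (x x), ∅), 2↦clo(λx. (x x), ∅), 3↦clo(λx. (x x), ∅)}, K=∅>
13. <C=x, E={x↦3}, S={0↦clo(λx. (x x), ∅), 1↦clo(λx. (x x), ∅), 2↦clo(λx. (x x), ∅), 3↦clo(λx. (x x), ∅)}, K=[arg]>
14. <C=x, E={x↦3}, S={0↦clo(λx. (x x), ∅), 1↦clo(λx. (x x), ∅), 2↦clo(λx. (x x), ∅), 3↦clo(λx. (x x), ∅)}, K=[fun]>
15. <C=(x x), E={x↦4}, S={0↦clo(λx. (x x), ∅), 1↦clo(λx. (x x), ∅), 2↦clo(λx. (x x), ∅), 3↦clo(λx. (x x), ∅), 4↦clo(λx. (x x), ∅)}, K=∅>
16. <C=x, E={x↦4}, S={0↦clo(λx. (x x), ∅), 1↦clo(λx. (x x), ∅), 2↦clo(λx. (x x), ∅), 3↦clo(λx. (x x), ∅), 4↦clo(λx. (x x), ∅)}, K=[arg]>
17. <C=x, E={x↦4}, S={0↦clo(λx. (x x), ∅), 1↦clo(λx. (x x), ∅), 2↦clo(λx. (x x), ∅), 3↦clo(λx. (x x), ∅), 4↦clo(λx. (x x), ∅)}, K=[fun]>
18. <C=(x x), E={x↦5}, S={0↦clo(λx. (x x), ∅), 1↦clo(λx. (x x), ∅), 2↦clo(λx. (x x), ∅), 3↦clo(λx. (x x), ∅), 4↦clo(λx. (x x), ∅), 5↦clo(λx. (x x), ∅)}, K=∅>
19. <C=x, E={x↦5}, S={0↦clo(λx. (x x), ∅), 1↦clo(λx. (x x), ∅), 2↦clo(λx. (x x), ∅), 3↦clo(λx. (x x), ∅), 4↦clo(λx. (x x), ∅), 5↦clo(λx. (x x), ∅)}, K=[arg]>
20. <C=x, E={x↦5}, S={0↦clo(λx. (x x), ∅), 1↦clo(λx. (x x), ∅), 2↦clo(λx. (x x), ∅), 3↦clo(λx. (x x), ∅), 4↦clo(λx. (x x), ∅), 5↦clo(λx. (x x), ∅)}, K=[fun]>
→ 20 transitions taken and the configuration is still not final: no result within 20 steps

Answer: DIVERGES (no final state within 20 steps)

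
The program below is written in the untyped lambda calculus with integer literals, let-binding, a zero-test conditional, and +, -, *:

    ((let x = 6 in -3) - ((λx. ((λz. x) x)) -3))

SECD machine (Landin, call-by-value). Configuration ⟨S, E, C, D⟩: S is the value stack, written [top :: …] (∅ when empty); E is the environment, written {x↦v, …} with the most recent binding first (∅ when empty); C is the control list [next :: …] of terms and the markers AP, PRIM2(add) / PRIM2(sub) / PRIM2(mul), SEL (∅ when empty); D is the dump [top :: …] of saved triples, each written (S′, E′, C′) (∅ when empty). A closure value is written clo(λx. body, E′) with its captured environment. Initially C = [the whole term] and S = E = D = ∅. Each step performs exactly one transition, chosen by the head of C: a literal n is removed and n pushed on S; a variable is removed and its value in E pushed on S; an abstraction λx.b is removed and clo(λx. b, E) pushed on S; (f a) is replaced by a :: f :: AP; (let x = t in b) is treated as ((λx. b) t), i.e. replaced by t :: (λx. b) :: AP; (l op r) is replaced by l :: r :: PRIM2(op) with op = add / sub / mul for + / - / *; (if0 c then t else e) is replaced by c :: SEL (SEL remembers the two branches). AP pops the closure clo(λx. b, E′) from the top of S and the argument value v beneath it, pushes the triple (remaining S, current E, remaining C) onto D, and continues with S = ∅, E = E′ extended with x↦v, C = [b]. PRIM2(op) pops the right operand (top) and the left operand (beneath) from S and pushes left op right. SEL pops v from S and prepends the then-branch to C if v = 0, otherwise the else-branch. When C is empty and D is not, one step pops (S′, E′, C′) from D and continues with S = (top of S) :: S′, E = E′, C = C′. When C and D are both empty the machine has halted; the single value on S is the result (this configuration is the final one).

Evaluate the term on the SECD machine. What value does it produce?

0. [S=∅ | E=∅ | C=[((let x = 6 in -3) - ((λx. ((λz. x) x)) -3))] | D=∅]
1. [S=∅ | E=∅ | C=[(let x = 6 in -3) :: ((λx. ((λz. x) x)) -3) :: PRIM2(sub)] | D=∅]
2. [S=∅ | E=∅ | C=[6 :: (λx. -3) :: AP :: ((λx. ((λz. x) x)) -3) :: PRIM2(sub)] | D=∅]
3. [S=[6] | E=∅ | C=[(λx. -3) :: AP :: ((λx. ((λz. x) x)) -3) :: PRIM2(sub)] | D=∅]
4. [S=[clo(λx. -3, ∅) :: 6] | E=∅ | C=[AP :: ((λx. ((λz. x) x)) -3) :: PRIM2(sub)] | D=∅]
5. [S=∅ | E={x↦6} | C=[-3] | D=[(∅, ∅, [((λx. ((λz. x) x)) -3) :: PRIM2(sub)])]]
6. [S=[-3] | E={x↦6} | C=∅ | D=[(∅, ∅, [((λx. ((λz. x) x)) -3) :: PRIM2(sub)])]]
7. [S=[-3] | E=∅ | C=[((λx. ((λz. x) x)) -3) :: PRIM2(sub)] | D=∅]
8. [S=[-3] | E=∅ | C=[-3 :: (λx. ((λz. x) x)) :: AP :: PRIM2(sub)] | D=∅]
9. [S=[-3 :: -3] | E=∅ | C=[(λx. ((λz. x) x)) :: AP :: PRIM2(sub)] | D=∅]
10. [S=[clo(λx. ((λz. x) x), ∅) :: -3 :: -3] | E=∅ | C=[AP :: PRIM2(sub)] | D=∅]
11. [S=∅ | E={x↦-3} | C=[((λz. x) x)] | D=[([-3], ∅, [PRIM2(sub)])]]
12. [S=∅ | E={x↦-3} | C=[x :: (λz. x) :: AP] | D=[([-3], ∅, [PRIM2(sub)])]]
13. [S=[-3] | E={x↦-3} | C=[(λz. x) :: AP] | D=[([-3], ∅, [PRIM2(sub)])]]
14. [S=[clo(λz. x, {x↦-3}) :: -3] | E={x↦-3} | C=[AP] | D=[([-3], ∅, [PRIM2(sub)])]]
15. [S=∅ | E={z↦-3, x↦-3} | C=[x] | D=[(∅, {x↦-3}, ∅) :: ([-3], ∅, [PRIM2(sub)])]]
16. [S=[-3] | E={z↦-3, x↦-3} | C=∅ | D=[(∅, {x↦-3}, ∅) :: ([-3], ∅, [PRIM2(sub)])]]
17. [S=[-3] | E={x↦-3} | C=∅ | D=[([-3], ∅, [PRIM2(sub)])]]
18. [S=[-3 :: -3] | E=∅ | C=[PRIM2(sub)] | D=∅]
19. [S=[0] | E=∅ | C=∅ | D=∅]
→ final value 0

Answer: 0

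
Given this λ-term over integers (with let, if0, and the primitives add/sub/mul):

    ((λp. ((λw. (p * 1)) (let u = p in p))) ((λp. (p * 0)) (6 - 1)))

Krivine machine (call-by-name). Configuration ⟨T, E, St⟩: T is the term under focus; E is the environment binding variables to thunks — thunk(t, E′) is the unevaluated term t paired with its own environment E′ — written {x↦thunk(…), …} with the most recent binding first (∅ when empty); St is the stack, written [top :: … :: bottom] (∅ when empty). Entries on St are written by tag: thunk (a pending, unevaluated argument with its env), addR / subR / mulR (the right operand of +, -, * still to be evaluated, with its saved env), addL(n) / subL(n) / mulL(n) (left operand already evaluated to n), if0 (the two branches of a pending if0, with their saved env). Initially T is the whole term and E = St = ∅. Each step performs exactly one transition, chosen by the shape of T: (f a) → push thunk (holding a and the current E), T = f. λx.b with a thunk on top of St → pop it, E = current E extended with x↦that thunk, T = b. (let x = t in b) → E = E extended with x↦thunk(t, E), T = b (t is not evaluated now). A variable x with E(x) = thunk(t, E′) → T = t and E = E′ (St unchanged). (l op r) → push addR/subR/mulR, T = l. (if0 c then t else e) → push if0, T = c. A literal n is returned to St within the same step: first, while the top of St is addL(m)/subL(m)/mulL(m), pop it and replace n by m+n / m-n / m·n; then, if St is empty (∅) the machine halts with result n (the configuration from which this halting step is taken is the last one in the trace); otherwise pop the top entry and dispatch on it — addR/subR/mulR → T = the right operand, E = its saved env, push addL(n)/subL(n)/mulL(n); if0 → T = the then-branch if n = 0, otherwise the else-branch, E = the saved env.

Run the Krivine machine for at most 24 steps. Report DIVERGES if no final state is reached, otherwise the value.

t=0: [T=((λp. ((λw. (p * 1)) (let u = p in p))) ((λp. (p * 0)) (6 - 1))) | E=∅ | St=∅]
t=1: [T=(λp. ((λw. (p * 1)) (let u = p in p))) | E=∅ | St=[thunk]]
t=2: [T=((λw. (p * 1)) (let u = p in p)) | E={p↦thunk(((λp. (p * 0)) (6 - 1)), ∅)} | St=∅]
t=3: [T=(λw. (p * 1)) | E={p↦thunk(((λp. (p * 0)) (6 - 1)), ∅)} | St=[thunk]]
t=4: [T=(p * 1) | E={w↦thunk((let u = p in p), {p↦thunk(((λp. (p * 0)) (6 - 1)), ∅)}), p↦thunk(((λp. (p * 0)) (6 - 1)), ∅)} | St=∅]
t=5: [T=p | E={w↦thunk((let u = p in p), {p↦thunk(((λp. (p * 0)) (6 - 1)), ∅)}), p↦thunk(((λp. (p * 0)) (6 - 1)), ∅)} | St=[mulR]]
t=6: [T=((λp. (p * 0)) (6 - 1)) | E=∅ | St=[mulR]]
t=7: [T=(λp. (p * 0)) | E=∅ | St=[thunk :: mulR]]
t=8: [T=(p * 0) | E={p↦thunk((6 - 1), ∅)} | St=[mulR]]
t=9: [T=p | E={p↦thunk((6 - 1), ∅)} | St=[mulR :: mulR]]
t=10: [T=(6 - 1) | E=∅ | St=[mulR :: mulR]]
t=11: [T=6 | E=∅ | St=[subR :: mulR :: mulR]]
t=12: [T=1 | E=∅ | St=[subL(6) :: mulR :: mulR]]
t=13: [T=0 | E={p↦thunk((6 - 1), ∅)} | St=[mulL(5) :: mulR]]
t=14: [T=1 | E={w↦thunk((let u = p in p), {p↦thunk(((λp. (p * 0)) (6 - 1)), ∅)}), p↦thunk(((λp. (p * 0)) (6 - 1)), ∅)} | St=[mulL(0)]]
→ final value 0

Answer: 0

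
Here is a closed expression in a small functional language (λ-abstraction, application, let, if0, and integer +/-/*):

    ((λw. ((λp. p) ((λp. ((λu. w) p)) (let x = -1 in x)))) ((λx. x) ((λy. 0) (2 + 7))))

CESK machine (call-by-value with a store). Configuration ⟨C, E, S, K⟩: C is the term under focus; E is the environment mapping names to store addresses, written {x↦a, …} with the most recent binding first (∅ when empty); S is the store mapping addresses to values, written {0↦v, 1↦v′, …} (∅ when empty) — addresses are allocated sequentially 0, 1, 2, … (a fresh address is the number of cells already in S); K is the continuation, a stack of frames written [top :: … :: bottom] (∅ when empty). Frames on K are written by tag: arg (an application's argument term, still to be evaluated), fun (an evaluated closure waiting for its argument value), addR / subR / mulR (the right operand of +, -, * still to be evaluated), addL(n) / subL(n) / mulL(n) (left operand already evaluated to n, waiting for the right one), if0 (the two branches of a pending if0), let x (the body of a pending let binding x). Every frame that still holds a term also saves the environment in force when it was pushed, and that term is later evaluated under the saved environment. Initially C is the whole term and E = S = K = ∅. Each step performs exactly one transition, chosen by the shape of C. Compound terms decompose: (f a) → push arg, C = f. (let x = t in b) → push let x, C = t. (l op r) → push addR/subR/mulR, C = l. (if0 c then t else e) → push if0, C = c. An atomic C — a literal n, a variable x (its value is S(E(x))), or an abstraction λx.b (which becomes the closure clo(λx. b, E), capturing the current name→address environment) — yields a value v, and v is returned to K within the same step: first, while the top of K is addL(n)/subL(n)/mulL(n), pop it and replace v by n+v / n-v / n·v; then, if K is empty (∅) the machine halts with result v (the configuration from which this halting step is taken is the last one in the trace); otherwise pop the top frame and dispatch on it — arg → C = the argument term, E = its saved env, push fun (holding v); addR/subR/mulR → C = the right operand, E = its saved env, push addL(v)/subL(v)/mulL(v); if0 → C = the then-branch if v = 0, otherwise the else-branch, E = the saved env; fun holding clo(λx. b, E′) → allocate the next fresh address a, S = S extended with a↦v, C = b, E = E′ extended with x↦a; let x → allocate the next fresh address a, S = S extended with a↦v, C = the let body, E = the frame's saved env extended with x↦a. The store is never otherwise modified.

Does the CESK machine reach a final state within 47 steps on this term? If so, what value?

step 0: <C=((λw. ((λp. p) ((λp. ((λu. w) p)) (let x = -1 in x)))) ((λx. x) ((λy. 0) (2 + 7)))), E=∅, S=∅, K=∅>
step 1: <C=(λw. ((λp. p) ((λp. ((λu. w) p)) (let x = -1 in x)))), E=∅, S=∅, K=[arg]>
step 2: <C=((λx. x) ((λy. 0) (2 + 7))), E=∅, S=∅, K=[fun]>
step 3: <C=(λx. x), E=∅, S=∅, K=[arg :: fun]>
step 4: <C=((λy. 0) (2 + 7)), E=∅, S=∅, K=[fun :: fun]>
step 5: <C=(λy. 0), E=∅, S=∅, K=[arg :: fun :: fun]>
step 6: <C=(2 + 7), E=∅, S=∅, K=[fun :: fun :: fun]>
step 7: <C=2, E=∅, S=∅, K=[addR :: fun :: fun :: fun]>
step 8: <C=7, E=∅, S=∅, K=[addL(2) :: fun :: fun :: fun]>
step 9: <C=0, E={y↦0}, S={0↦9}, K=[fun :: fun]>
step 10: <C=x, E={x↦1}, S={0↦9, 1↦0}, K=[fun]>
step 11: <C=((λp. p) ((λp. ((λu. w) p)) (let x = -1 in x))), E={w↦2}, S={0↦9, 1↦0, 2↦0}, K=∅>
step 12: <C=(λp. p), E={w↦2}, S={0↦9, 1↦0, 2↦0}, K=[arg]>
step 13: <C=((λp. ((λu. w) p)) (let x = -1 in x)), E={w↦2}, S={0↦9, 1↦0, 2↦0}, K=[fun]>
step 14: <C=(λp. ((λu. w) p)), E={w↦2}, S={0↦9, 1↦0, 2↦0}, K=[arg :: fun]>
step 15: <C=(let x = -1 in x), E={w↦2}, S={0↦9, 1↦0, 2↦0}, K=[fun :: fun]>
step 16: <C=-1, E={w↦2}, S={0↦9, 1↦0, 2↦0}, K=[let x :: fun :: fun]>
step 17: <C=x, E={x↦3, w↦2}, S={0↦9, 1↦0, 2↦0, 3↦-1}, K=[fun :: fun]>
step 18: <C=((λu. w) p), E={p↦4, w↦2}, S={0↦9, 1↦0, 2↦0, 3↦-1, 4↦-1}, K=[fun]>
step 19: <C=(λu. w), E={p↦4, w↦2}, S={0↦9, 1↦0, 2↦0, 3↦-1, 4↦-1}, K=[arg :: fun]>
step 20: <C=p, E={p↦4, w↦2}, S={0↦9, 1↦0, 2↦0, 3↦-1, 4↦-1}, K=[fun :: fun]>
step 21: <C=w, E={u↦5, p↦4, w↦2}, S={0↦9, 1↦0, 2↦0, 3↦-1, 4↦-1, 5↦-1}, K=[fun]>
step 22: <C=p, E={p↦6, w↦2}, S={0↦9, 1↦0, 2↦0, 3↦-1, 4↦-1, 5↦-1, 6↦0}, K=∅>
→ final value 0

Answer: 0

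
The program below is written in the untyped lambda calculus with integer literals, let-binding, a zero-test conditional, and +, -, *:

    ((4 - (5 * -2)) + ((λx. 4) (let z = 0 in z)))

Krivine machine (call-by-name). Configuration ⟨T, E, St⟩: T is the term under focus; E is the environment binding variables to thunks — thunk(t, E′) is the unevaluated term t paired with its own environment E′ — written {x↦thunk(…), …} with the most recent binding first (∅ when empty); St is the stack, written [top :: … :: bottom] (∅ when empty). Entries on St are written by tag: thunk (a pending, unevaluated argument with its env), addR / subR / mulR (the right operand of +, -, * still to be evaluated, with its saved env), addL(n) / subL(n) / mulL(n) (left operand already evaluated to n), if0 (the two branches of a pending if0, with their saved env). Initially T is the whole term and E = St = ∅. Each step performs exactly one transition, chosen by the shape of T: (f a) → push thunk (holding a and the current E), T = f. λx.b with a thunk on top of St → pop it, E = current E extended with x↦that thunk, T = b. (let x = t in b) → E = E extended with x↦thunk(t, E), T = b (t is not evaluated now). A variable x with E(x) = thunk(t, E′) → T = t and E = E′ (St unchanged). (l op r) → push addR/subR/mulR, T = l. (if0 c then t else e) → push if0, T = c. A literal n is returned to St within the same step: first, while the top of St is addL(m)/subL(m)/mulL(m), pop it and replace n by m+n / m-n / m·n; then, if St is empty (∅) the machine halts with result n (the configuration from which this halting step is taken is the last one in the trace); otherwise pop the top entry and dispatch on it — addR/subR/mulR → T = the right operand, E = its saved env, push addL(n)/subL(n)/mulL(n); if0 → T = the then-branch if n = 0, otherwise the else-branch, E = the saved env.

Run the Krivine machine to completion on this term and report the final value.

Answer: 18

Execution trace:
[0] [T=((4 - (5 * -2)) + ((λx. 4) (let z = 0 in z))) | E=∅ | St=∅]
[1] [T=(4 - (5 * -2)) | E=∅ | St=[addR]]
[2] [T=4 | E=∅ | St=[subR :: addR]]
[3] [T=(5 * -2) | E=∅ | St=[subL(4) :: addR]]
[4] [T=5 | E=∅ | St=[mulR :: subL(4) :: addR]]
[5] [T=-2 | E=∅ | St=[mulL(5) :: subL(4) :: addR]]
[6] [T=((λx. 4) (let z = 0 in z)) | E=∅ | St=[addL(14)]]
[7] [T=(λx. 4) | E=∅ | St=[thunk :: addL(14)]]
[8] [T=4 | E={x↦thunk((let z = 0 in z), ∅)} | St=[addL(14)]]
→ final value 18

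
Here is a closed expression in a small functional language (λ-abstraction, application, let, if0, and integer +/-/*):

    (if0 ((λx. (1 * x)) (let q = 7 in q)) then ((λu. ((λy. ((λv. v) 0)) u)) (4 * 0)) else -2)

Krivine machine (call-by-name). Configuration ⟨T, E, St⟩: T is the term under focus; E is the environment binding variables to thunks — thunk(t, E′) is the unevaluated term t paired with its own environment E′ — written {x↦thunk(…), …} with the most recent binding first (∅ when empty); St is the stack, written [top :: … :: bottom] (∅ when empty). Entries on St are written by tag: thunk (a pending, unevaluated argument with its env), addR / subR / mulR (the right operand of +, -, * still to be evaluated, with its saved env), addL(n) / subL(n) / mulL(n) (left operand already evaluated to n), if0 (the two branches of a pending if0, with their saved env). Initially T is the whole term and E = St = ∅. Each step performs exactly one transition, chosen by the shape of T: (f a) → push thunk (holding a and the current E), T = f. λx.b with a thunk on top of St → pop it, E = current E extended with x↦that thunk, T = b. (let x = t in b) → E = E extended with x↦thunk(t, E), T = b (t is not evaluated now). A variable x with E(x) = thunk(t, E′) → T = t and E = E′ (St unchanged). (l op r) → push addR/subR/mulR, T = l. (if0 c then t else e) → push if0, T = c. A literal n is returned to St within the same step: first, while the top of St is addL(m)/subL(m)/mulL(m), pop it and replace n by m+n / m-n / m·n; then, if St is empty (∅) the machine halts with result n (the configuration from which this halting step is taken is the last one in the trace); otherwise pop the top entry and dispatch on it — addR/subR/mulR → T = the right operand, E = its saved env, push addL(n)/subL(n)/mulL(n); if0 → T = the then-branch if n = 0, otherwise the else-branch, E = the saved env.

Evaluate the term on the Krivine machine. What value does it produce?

step 0: [T=(if0 ((λx. (1 * x)) (let q = 7 in q)) then ((λu. ((λy. ((λv. v) 0)) u)) (4 * 0)) else -2) | E=∅ | St=∅]
step 1: [T=((λx. (1 * x)) (let q = 7 in q)) | E=∅ | St=[if0]]
step 2: [T=(λx. (1 * x)) | E=∅ | St=[thunk :: if0]]
step 3: [T=(1 * x) | E={x↦thunk((let q = 7 in q), ∅)} | St=[if0]]
step 4: [T=1 | E={x↦thunk((let q = 7 in q), ∅)} | St=[mulR :: if0]]
step 5: [T=x | E={x↦thunk((let q = 7 in q), ∅)} | St=[mulL(1) :: if0]]
step 6: [T=(let q = 7 in q) | E=∅ | St=[mulL(1) :: if0]]
step 7: [T=q | E={q↦thunk(7, ∅)} | St=[mulL(1) :: if0]]
step 8: [T=7 | E=∅ | St=[mulL(1) :: if0]]
step 9: [T=-2 | E=∅ | St=∅]
→ final value -2

Answer: -2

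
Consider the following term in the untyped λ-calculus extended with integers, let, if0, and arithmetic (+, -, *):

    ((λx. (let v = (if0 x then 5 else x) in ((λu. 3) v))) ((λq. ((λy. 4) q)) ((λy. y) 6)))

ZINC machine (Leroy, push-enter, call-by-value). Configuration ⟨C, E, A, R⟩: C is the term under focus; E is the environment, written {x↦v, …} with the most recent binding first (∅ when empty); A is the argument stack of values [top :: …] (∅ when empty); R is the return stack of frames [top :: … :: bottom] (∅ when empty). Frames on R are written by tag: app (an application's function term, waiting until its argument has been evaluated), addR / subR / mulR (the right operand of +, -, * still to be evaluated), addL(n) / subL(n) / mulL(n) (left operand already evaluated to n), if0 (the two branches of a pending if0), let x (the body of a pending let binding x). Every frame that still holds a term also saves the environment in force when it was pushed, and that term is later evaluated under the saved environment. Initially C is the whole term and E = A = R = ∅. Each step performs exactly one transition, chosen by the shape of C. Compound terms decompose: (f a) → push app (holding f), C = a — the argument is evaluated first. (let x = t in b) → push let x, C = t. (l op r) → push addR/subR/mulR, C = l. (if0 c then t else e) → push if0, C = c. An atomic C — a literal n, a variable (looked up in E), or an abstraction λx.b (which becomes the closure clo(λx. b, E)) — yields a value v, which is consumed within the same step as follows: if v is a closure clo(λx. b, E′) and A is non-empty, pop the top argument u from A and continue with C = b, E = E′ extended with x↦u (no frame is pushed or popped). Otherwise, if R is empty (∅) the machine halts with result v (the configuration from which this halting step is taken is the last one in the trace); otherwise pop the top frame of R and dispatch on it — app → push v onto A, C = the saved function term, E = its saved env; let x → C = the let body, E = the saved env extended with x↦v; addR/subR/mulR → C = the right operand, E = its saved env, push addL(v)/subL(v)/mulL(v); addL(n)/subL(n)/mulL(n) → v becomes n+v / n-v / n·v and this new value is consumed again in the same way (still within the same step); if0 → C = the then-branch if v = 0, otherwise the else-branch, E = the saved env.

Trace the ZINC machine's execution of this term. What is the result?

t=0: [C=((λx. (let v = (if0 x then 5 else x) in ((λu. 3) v))) ((λq. ((λy. 4) q)) ((λy. y) 6))) | E=∅ | A=∅ | R=∅]
t=1: [C=((λq. ((λy. 4) q)) ((λy. y) 6)) | E=∅ | A=∅ | R=[app]]
t=2: [C=((λy. y) 6) | E=∅ | A=∅ | R=[app :: app]]
t=3: [C=6 | E=∅ | A=∅ | R=[app :: app :: app]]
t=4: [C=(λy. y) | E=∅ | A=[6] | R=[app :: app]]
t=5: [C=y | E={y↦6} | A=∅ | R=[app :: app]]
t=6: [C=(λq. ((λy. 4) q)) | E=∅ | A=[6] | R=[app]]
t=7: [C=((λy. 4) q) | E={q↦6} | A=∅ | R=[app]]
t=8: [C=q | E={q↦6} | A=∅ | R=[app :: app]]
t=9: [C=(λy. 4) | E={q↦6} | A=[6] | R=[app]]
t=10: [C=4 | E={y↦6, q↦6} | A=∅ | R=[app]]
t=11: [C=(λx. (let v = (if0 x then 5 else x) in ((λu. 3) v))) | E=∅ | A=[4] | R=∅]
t=12: [C=(let v = (if0 x then 5 else x) in ((λu. 3) v)) | E={x↦4} | A=∅ | R=∅]
t=13: [C=(if0 x then 5 else x) | E={x↦4} | A=∅ | R=[let v]]
t=14: [C=x | E={x↦4} | A=∅ | R=[if0 :: let v]]
t=15: [C=x | E={x↦4} | A=∅ | R=[let v]]
t=16: [C=((λu. 3) v) | E={v↦4, x↦4} | A=∅ | R=∅]
t=17: [C=v | E={v↦4, x↦4} | A=∅ | R=[app]]
t=18: [C=(λu. 3) | E={v↦4, x↦4} | A=[4] | R=∅]
t=19: [C=3 | E={u↦4, v↦4, x↦4} | A=∅ | R=∅]
→ final value 3

Answer: 3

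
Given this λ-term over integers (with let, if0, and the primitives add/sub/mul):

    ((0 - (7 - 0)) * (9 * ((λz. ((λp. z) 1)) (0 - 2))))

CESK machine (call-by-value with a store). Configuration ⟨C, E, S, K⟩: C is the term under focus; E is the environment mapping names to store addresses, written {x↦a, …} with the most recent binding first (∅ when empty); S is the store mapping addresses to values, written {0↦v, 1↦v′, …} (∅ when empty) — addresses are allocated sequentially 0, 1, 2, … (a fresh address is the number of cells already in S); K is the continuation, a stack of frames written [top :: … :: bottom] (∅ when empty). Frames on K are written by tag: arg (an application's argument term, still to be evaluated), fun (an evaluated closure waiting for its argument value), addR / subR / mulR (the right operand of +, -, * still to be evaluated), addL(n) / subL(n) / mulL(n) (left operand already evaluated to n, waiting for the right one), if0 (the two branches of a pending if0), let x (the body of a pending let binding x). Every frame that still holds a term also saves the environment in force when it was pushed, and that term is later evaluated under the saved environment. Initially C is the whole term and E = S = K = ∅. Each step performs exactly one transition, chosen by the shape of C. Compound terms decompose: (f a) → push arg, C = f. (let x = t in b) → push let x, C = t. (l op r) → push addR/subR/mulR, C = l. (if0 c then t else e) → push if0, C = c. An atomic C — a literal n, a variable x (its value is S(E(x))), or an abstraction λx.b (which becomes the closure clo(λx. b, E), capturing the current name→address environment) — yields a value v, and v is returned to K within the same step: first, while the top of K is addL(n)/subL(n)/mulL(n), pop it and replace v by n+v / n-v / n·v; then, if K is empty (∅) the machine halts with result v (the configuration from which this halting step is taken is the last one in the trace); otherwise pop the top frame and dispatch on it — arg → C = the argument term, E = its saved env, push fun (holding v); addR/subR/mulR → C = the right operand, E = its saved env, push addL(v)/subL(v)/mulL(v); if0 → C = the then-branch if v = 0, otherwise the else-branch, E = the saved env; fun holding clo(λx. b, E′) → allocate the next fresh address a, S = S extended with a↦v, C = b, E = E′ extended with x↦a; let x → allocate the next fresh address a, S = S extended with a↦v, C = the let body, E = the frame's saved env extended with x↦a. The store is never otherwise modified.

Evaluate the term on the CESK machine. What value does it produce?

Answer: 126

Machine steps:
step 0: <C=((0 - (7 - 0)) * (9 * ((λz. ((λp. z) 1)) (0 - 2)))), E=∅, S=∅, K=∅>
step 1: <C=(0 - (7 - 0)), E=∅, S=∅, K=[mulR]>
step 2: <C=0, E=∅, S=∅, K=[subR :: mulR]>
step 3: <C=(7 - 0), E=∅, S=∅, K=[subL(0) :: mulR]>
step 4: <C=7, E=∅, S=∅, K=[subR :: subL(0) :: mulR]>
step 5: <C=0, E=∅, S=∅, K=[subL(7) :: subL(0) :: mulR]>
step 6: <C=(9 * ((λz. ((λp. z) 1)) (0 - 2))), E=∅, S=∅, K=[mulL(-7)]>
step 7: <C=9, E=∅, S=∅, K=[mulR :: mulL(-7)]>
step 8: <C=((λz. ((λp. z) 1)) (0 - 2)), E=∅, S=∅, K=[mulL(9) :: mulL(-7)]>
step 9: <C=(λz. ((λp. z) 1)), E=∅, S=∅, K=[arg :: mulL(9) :: mulL(-7)]>
step 10: <C=(0 - 2), E=∅, S=∅, K=[fun :: mulL(9) :: mulL(-7)]>
step 11: <C=0, E=∅, S=∅, K=[subR :: fun :: mulL(9) :: mulL(-7)]>
step 12: <C=2, E=∅, S=∅, K=[subL(0) :: fun :: mulL(9) :: mulL(-7)]>
step 13: <C=((λp. z) 1), E={z↦0}, S={0↦-2}, K=[mulL(9) :: mulL(-7)]>
step 14: <C=(λp. z), E={z↦0}, S={0↦-2}, K=[arg :: mulL(9) :: mulL(-7)]>
step 15: <C=1, E={z↦0}, S={0↦-2}, K=[fun :: mulL(9) :: mulL(-7)]>
step 16: <C=z, E={p↦1, z↦0}, S={0↦-2, 1↦1}, K=[mulL(9) :: mulL(-7)]>
→ final value 126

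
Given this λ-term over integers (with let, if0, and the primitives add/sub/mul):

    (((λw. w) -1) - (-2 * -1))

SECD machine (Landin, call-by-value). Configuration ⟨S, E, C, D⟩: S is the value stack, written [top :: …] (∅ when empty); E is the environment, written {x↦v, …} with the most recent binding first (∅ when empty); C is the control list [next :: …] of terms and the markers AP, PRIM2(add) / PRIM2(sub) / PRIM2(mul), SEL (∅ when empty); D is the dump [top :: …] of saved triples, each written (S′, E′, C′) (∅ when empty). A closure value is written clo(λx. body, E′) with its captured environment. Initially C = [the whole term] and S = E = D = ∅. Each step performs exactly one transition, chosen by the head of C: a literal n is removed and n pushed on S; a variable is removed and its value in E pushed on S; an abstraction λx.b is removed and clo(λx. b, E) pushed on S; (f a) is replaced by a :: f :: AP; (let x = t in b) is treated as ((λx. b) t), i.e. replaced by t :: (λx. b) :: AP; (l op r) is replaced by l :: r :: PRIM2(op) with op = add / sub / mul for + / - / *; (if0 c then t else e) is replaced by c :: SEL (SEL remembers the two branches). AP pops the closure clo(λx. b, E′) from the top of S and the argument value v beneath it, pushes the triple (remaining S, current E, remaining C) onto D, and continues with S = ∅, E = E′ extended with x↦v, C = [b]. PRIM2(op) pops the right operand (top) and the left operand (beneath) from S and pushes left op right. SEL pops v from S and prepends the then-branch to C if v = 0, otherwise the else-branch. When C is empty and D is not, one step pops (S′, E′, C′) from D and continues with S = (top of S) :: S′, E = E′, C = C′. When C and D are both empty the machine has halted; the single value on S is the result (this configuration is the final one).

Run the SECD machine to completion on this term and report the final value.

Answer: -3

Execution trace:
[0] [S=∅ | E=∅ | C=[(((λw. w) -1) - (-2 * -1))] | D=∅]
[1] [S=∅ | E=∅ | C=[((λw. w) -1) :: (-2 * -1) :: PRIM2(sub)] | D=∅]
[2] [S=∅ | E=∅ | C=[-1 :: (λw. w) :: AP :: (-2 * -1) :: PRIM2(sub)] | D=∅]
[3] [S=[-1] | E=∅ | C=[(λw. w) :: AP :: (-2 * -1) :: PRIM2(sub)] | D=∅]
[4] [S=[clo(λw. w, ∅) :: -1] | E=∅ | C=[AP :: (-2 * -1) :: PRIM2(sub)] | D=∅]
[5] [S=∅ | E={w↦-1} | C=[w] | D=[(∅, ∅, [(-2 * -1) :: PRIM2(sub)])]]
[6] [S=[-1] | E={w↦-1} | C=∅ | D=[(∅, ∅, [(-2 * -1) :: PRIM2(sub)])]]
[7] [S=[-1] | E=∅ | C=[(-2 * -1) :: PRIM2(sub)] | D=∅]
[8] [S=[-1] | E=∅ | C=[-2 :: -1 :: PRIM2(mul) :: PRIM2(sub)] | D=∅]
[9] [S=[-2 :: -1] | E=∅ | C=[-1 :: PRIM2(mul) :: PRIM2(sub)] | D=∅]
[10] [S=[-1 :: -2 :: -1] | E=∅ | C=[PRIM2(mul) :: PRIM2(sub)] | D=∅]
[11] [S=[2 :: -1] | E=∅ | C=[PRIM2(sub)] | D=∅]
[12] [S=[-3] | E=∅ | C=∅ | D=∅]
→ final value -3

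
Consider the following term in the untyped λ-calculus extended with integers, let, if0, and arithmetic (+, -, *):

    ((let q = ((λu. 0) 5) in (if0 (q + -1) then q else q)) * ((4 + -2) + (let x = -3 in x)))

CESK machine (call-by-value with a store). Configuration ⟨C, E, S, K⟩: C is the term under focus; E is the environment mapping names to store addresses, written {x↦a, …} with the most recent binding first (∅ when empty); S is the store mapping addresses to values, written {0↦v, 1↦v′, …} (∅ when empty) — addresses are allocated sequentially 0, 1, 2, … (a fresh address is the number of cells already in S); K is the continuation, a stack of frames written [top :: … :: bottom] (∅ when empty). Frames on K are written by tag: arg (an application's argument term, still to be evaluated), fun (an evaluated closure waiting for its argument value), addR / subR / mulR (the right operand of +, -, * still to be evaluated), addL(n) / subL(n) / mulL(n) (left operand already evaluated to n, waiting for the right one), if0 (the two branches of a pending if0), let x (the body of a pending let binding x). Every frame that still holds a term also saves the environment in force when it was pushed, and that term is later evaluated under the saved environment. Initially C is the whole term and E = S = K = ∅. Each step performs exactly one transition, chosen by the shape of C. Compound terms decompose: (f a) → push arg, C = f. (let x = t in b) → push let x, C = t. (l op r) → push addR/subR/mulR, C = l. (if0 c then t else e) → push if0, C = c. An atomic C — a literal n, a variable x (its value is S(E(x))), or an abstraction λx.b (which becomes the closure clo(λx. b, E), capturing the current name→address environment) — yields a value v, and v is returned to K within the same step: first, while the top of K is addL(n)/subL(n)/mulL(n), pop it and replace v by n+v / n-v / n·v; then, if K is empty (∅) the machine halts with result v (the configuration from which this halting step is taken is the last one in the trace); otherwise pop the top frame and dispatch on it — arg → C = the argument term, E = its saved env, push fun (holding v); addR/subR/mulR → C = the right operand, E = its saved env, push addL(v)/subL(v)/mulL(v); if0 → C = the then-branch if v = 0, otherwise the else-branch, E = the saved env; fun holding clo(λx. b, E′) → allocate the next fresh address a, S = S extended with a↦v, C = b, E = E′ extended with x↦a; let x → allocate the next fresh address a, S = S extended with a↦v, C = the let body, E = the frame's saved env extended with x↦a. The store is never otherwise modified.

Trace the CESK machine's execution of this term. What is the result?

step 0: ⟨C=((let q = ((λu. 0) 5) in (if0 (q + -1) then q else q)) * ((4 + -2) + (let x = -3 in x))); E=∅; S=∅; K=∅⟩
step 1: ⟨C=(let q = ((λu. 0) 5) in (if0 (q + -1) then q else q)); E=∅; S=∅; K=[mulR]⟩
step 2: ⟨C=((λu. 0) 5); E=∅; S=∅; K=[let q :: mulR]⟩
step 3: ⟨C=(λu. 0); E=∅; S=∅; K=[arg :: let q :: mulR]⟩
step 4: ⟨C=5; E=∅; S=∅; K=[fun :: let q :: mulR]⟩
step 5: ⟨C=0; E={u↦0}; S={0↦5}; K=[let q :: mulR]⟩
step 6: ⟨C=(if0 (q + -1) then q else q); E={q↦1}; S={0↦5, 1↦0}; K=[mulR]⟩
step 7: ⟨C=(q + -1); E={q↦1}; S={0↦5, 1↦0}; K=[if0 :: mulR]⟩
step 8: ⟨C=q; E={q↦1}; S={0↦5, 1↦0}; K=[addR :: if0 :: mulR]⟩
step 9: ⟨C=-1; E={q↦1}; S={0↦5, 1↦0}; K=[addL(0) :: if0 :: mulR]⟩
step 10: ⟨C=q; E={q↦1}; S={0↦5, 1↦0}; K=[mulR]⟩
step 11: ⟨C=((4 + -2) + (let x = -3 in x)); E=∅; S={0↦5, 1↦0}; K=[mulL(0)]⟩
step 12: ⟨C=(4 + -2); E=∅; S={0↦5, 1↦0}; K=[addR :: mulL(0)]⟩
step 13: ⟨C=4; E=∅; S={0↦5, 1↦0}; K=[addR :: addR :: mulL(0)]⟩
step 14: ⟨C=-2; E=∅; S={0↦5, 1↦0}; K=[addL(4) :: addR :: mulL(0)]⟩
step 15: ⟨C=(let x = -3 in x); E=∅; S={0↦5, 1↦0}; K=[addL(2) :: mulL(0)]⟩
step 16: ⟨C=-3; E=∅; S={0↦5, 1↦0}; K=[let x :: addL(2) :: mulL(0)]⟩
step 17: ⟨C=x; E={x↦2}; S={0↦5, 1↦0, 2↦-3}; K=[addL(2) :: mulL(0)]⟩
→ final value 0

Answer: 0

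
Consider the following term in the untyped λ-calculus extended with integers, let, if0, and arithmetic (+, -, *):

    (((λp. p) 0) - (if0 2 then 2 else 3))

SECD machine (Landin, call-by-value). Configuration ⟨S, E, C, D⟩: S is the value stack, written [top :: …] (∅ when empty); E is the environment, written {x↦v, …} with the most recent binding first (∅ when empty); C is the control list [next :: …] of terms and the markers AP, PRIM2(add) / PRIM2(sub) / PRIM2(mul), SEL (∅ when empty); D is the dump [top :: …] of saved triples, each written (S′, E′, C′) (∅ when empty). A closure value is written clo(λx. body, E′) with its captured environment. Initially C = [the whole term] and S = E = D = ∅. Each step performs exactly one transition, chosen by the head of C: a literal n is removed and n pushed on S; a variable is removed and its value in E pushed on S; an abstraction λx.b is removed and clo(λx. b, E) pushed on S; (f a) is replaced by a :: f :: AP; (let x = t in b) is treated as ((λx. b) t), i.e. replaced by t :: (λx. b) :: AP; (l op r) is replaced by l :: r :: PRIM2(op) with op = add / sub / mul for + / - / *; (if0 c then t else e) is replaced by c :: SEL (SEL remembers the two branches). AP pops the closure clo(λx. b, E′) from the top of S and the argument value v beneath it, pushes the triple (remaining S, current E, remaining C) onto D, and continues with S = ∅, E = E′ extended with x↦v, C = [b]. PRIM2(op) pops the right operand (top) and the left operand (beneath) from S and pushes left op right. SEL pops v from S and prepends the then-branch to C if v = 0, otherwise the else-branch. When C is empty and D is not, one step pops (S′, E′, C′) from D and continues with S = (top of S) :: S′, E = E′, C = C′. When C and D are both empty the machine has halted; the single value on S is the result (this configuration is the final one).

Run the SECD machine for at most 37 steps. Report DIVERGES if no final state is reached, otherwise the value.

Answer: -3

Machine steps:
[0] [S=∅ | E=∅ | C=[(((λp. p) 0) - (if0 2 then 2 else 3))] | D=∅]
[1] [S=∅ | E=∅ | C=[((λp. p) 0) :: (if0 2 then 2 else 3) :: PRIM2(sub)] | D=∅]
[2] [S=∅ | E=∅ | C=[0 :: (λp. p) :: AP :: (if0 2 then 2 else 3) :: PRIM2(sub)] | D=∅]
[3] [S=[0] | E=∅ | C=[(λp. p) :: AP :: (if0 2 then 2 else 3) :: PRIM2(sub)] | D=∅]
[4] [S=[clo(λp. p, ∅) :: 0] | E=∅ | C=[AP :: (if0 2 then 2 else 3) :: PRIM2(sub)] | D=∅]
[5] [S=∅ | E={p↦0} | C=[p] | D=[(∅, ∅, [(if0 2 then 2 else 3) :: PRIM2(sub)])]]
[6] [S=[0] | E={p↦0} | C=∅ | D=[(∅, ∅, [(if0 2 then 2 else 3) :: PRIM2(sub)])]]
[7] [S=[0] | E=∅ | C=[(if0 2 then 2 else 3) :: PRIM2(sub)] | D=∅]
[8] [S=[0] | E=∅ | C=[2 :: SEL :: PRIM2(sub)] | D=∅]
[9] [S=[2 :: 0] | E=∅ | C=[SEL :: PRIM2(sub)] | D=∅]
[10] [S=[0] | E=∅ | C=[3 :: PRIM2(sub)] | D=∅]
[11] [S=[3 :: 0] | E=∅ | C=[PRIM2(sub)] | D=∅]
[12] [S=[-3] | E=∅ | C=∅ | D=∅]
→ final value -3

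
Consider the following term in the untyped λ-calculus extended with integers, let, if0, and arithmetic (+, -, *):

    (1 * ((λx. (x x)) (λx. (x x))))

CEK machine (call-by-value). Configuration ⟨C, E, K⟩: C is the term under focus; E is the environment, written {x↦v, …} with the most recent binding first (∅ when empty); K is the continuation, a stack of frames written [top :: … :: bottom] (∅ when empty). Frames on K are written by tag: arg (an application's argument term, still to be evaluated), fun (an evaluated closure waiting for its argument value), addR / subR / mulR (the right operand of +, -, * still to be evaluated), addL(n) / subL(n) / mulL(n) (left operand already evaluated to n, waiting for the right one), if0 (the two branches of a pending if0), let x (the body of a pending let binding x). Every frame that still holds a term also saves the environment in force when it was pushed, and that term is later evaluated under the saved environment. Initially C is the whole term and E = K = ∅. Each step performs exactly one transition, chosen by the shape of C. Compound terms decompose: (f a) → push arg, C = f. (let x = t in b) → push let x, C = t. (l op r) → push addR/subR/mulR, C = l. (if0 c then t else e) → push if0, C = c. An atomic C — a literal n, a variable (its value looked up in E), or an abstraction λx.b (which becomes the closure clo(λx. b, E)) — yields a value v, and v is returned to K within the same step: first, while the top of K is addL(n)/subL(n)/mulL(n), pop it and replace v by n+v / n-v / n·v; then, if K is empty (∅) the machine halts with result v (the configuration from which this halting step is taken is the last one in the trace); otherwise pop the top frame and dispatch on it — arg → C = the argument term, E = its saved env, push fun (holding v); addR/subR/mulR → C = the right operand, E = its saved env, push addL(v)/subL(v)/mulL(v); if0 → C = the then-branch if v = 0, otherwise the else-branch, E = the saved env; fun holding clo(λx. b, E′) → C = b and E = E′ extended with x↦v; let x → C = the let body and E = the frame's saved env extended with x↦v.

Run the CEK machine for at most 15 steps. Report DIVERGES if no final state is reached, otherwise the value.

Answer: DIVERGES (no final state within 15 steps)

Execution trace:
0. ⟨C=(1 * ((λx. (x x)) (λx. (x x)))); E=∅; K=∅⟩
1. ⟨C=1; E=∅; K=[mulR]⟩
2. ⟨C=((λx. (x x)) (λx. (x x))); E=∅; K=[mulL(1)]⟩
3. ⟨C=(λx. (x x)); E=∅; K=[arg :: mulL(1)]⟩
4. ⟨C=(λx. (x x)); E=∅; K=[fun :: mulL(1)]⟩
5. ⟨C=(x x); E={x↦clo(λx. (x x), ∅)}; K=[mulL(1)]⟩
6. ⟨C=x; E={x↦clo(λx. (x x), ∅)}; K=[arg :: mulL(1)]⟩
7. ⟨C=x; E={x↦clo(λx. (x x), ∅)}; K=[fun :: mulL(1)]⟩
… configuration repeats with period 3 (steps 5–7 recur indefinitely) …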